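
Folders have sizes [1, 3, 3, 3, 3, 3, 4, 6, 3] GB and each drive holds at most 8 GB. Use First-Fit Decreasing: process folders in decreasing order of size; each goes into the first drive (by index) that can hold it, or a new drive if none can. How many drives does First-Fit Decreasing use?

Sorted descending: 6, 4, 3, 3, 3, 3, 3, 3, 1.
drive 1: place 6 GB, 2 GB left
drive 2: place 4 GB, 4 GB left
drive 2: place 3 GB, 1 GB left
drive 3: place 3 GB, 5 GB left
drive 3: place 3 GB, 2 GB left
drive 4: place 3 GB, 5 GB left
drive 4: place 3 GB, 2 GB left
drive 5: place 3 GB, 5 GB left
drive 1: place 1 GB, 1 GB left

5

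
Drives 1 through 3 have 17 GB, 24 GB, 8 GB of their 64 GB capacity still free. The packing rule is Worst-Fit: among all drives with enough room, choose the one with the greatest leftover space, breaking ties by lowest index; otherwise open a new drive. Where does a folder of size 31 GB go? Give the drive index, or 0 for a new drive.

0

No drive has ≥ 31 GB free, so a new drive is opened.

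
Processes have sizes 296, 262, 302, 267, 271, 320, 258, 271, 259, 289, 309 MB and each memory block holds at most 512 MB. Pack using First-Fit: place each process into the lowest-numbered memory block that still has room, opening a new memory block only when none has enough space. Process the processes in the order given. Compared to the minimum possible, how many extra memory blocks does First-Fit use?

0

First-Fit: [296] [262] [302] [267] [271] [320] [258] [271] [259] [289] [309] → 11 memory blocks.
11 processes exceed 256 MB (half the capacity), and no two of those can share a memory block, so at least 11 memory blocks are needed.
So 11 is already optimal.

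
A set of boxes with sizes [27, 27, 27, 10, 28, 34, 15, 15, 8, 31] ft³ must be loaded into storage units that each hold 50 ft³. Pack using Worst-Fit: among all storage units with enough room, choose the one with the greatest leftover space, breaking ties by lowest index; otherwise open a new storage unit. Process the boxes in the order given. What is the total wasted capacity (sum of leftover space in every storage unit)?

78

storage unit 1: place 27 ft³, 23 ft³ left
storage unit 2: place 27 ft³, 23 ft³ left
storage unit 3: place 27 ft³, 23 ft³ left
storage unit 1: place 10 ft³, 13 ft³ left
storage unit 4: place 28 ft³, 22 ft³ left
storage unit 5: place 34 ft³, 16 ft³ left
storage unit 2: place 15 ft³, 8 ft³ left
storage unit 3: place 15 ft³, 8 ft³ left
storage unit 4: place 8 ft³, 14 ft³ left
storage unit 6: place 31 ft³, 19 ft³ left
6 storage units × 50 ft³ = 300 ft³; used 222 ft³; unused 78 ft³.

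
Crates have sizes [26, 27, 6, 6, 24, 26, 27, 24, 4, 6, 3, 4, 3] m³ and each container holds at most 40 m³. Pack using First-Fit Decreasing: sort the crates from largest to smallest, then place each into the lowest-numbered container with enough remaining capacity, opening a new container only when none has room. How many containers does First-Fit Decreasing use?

6

Sorted descending: 27, 27, 26, 26, 24, 24, 6, 6, 6, 4, 4, 3, 3.
Put 27 m³ in container 1; 13 m³ remain.
Put 27 m³ in container 2; 13 m³ remain.
Put 26 m³ in container 3; 14 m³ remain.
Put 26 m³ in container 4; 14 m³ remain.
Put 24 m³ in container 5; 16 m³ remain.
Put 24 m³ in container 6; 16 m³ remain.
Put 6 m³ in container 1; 7 m³ remain.
Put 6 m³ in container 1; 1 m³ remain.
Put 6 m³ in container 2; 7 m³ remain.
Put 4 m³ in container 2; 3 m³ remain.
Put 4 m³ in container 3; 10 m³ remain.
Put 3 m³ in container 2; 0 m³ remain.
Put 3 m³ in container 3; 7 m³ remain.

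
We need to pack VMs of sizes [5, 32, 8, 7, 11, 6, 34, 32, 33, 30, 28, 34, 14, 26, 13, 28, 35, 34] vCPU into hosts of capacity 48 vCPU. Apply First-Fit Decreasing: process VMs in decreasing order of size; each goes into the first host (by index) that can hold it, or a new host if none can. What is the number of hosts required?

Sorted descending: 35, 34, 34, 34, 33, 32, 32, 30, 28, 28, 26, 14, 13, 11, 8, 7, 6, 5.
host 1: place 35 vCPU, 13 vCPU left
host 2: place 34 vCPU, 14 vCPU left
host 3: place 34 vCPU, 14 vCPU left
host 4: place 34 vCPU, 14 vCPU left
host 5: place 33 vCPU, 15 vCPU left
host 6: place 32 vCPU, 16 vCPU left
host 7: place 32 vCPU, 16 vCPU left
host 8: place 30 vCPU, 18 vCPU left
host 9: place 28 vCPU, 20 vCPU left
host 10: place 28 vCPU, 20 vCPU left
host 11: place 26 vCPU, 22 vCPU left
host 2: place 14 vCPU, 0 vCPU left
host 1: place 13 vCPU, 0 vCPU left
host 3: place 11 vCPU, 3 vCPU left
host 4: place 8 vCPU, 6 vCPU left
host 5: place 7 vCPU, 8 vCPU left
host 4: place 6 vCPU, 0 vCPU left
host 5: place 5 vCPU, 3 vCPU left
Final hosts: [35,13] [34,14] [34,11] [34,8,6] [33,7,5] [32] [32] [30] [28] [28] [26].

11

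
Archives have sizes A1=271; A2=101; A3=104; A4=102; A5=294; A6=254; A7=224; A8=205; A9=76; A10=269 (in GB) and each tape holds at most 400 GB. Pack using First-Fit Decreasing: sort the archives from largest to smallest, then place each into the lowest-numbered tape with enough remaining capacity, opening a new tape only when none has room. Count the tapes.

6

Sorted descending: 294, 271, 269, 254, 224, 205, 104, 102, 101, 76.
294 GB → tape 1 (remaining 106 GB)
271 GB → tape 2 (remaining 129 GB)
269 GB → tape 3 (remaining 131 GB)
254 GB → tape 4 (remaining 146 GB)
224 GB → tape 5 (remaining 176 GB)
205 GB → tape 6 (remaining 195 GB)
104 GB → tape 1 (remaining 2 GB)
102 GB → tape 2 (remaining 27 GB)
101 GB → tape 3 (remaining 30 GB)
76 GB → tape 4 (remaining 70 GB)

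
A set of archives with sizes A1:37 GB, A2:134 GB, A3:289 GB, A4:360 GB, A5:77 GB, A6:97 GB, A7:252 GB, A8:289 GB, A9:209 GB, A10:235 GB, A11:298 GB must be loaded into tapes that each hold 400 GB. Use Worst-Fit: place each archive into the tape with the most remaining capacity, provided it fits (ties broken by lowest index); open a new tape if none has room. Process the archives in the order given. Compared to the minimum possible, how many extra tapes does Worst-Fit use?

1

Worst-Fit: [37,134,77,97] [289] [360] [252] [289] [209] [235] [298] → 8 tapes.
7 archives exceed 200 GB (half the capacity), and no two of those can share a tape, so at least 7 tapes are needed.
An optimal packing achieves that bound: [360,37] [298,97] [289,77] [289] [252,134] [235] [209] → 7 tapes.
Excess: 8 − 7 = 1.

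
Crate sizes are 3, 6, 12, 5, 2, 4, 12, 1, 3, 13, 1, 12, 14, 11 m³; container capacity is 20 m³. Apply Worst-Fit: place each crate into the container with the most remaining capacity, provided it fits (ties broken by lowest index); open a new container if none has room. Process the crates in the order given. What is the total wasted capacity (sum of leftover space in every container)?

3 m³ → container 1 (remaining 17 m³)
6 m³ → container 1 (remaining 11 m³)
12 m³ → container 2 (remaining 8 m³)
5 m³ → container 1 (remaining 6 m³)
2 m³ → container 2 (remaining 6 m³)
4 m³ → container 1 (remaining 2 m³)
12 m³ → container 3 (remaining 8 m³)
1 m³ → container 3 (remaining 7 m³)
3 m³ → container 3 (remaining 4 m³)
13 m³ → container 4 (remaining 7 m³)
1 m³ → container 4 (remaining 6 m³)
12 m³ → container 5 (remaining 8 m³)
14 m³ → container 6 (remaining 6 m³)
11 m³ → container 7 (remaining 9 m³)
7 containers × 20 m³ = 140 m³; used 99 m³; unused 41 m³.

41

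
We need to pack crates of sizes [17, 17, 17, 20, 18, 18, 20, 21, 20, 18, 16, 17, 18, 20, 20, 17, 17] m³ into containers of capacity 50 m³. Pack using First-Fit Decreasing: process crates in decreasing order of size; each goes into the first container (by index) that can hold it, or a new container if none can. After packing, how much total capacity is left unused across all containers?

Sorted descending: 21, 20, 20, 20, 20, 20, 18, 18, 18, 18, 17, 17, 17, 17, 17, 17, 16.
Put 21 m³ in container 1; 29 m³ remain.
Put 20 m³ in container 1; 9 m³ remain.
Put 20 m³ in container 2; 30 m³ remain.
Put 20 m³ in container 2; 10 m³ remain.
Put 20 m³ in container 3; 30 m³ remain.
Put 20 m³ in container 3; 10 m³ remain.
Put 18 m³ in container 4; 32 m³ remain.
Put 18 m³ in container 4; 14 m³ remain.
Put 18 m³ in container 5; 32 m³ remain.
Put 18 m³ in container 5; 14 m³ remain.
Put 17 m³ in container 6; 33 m³ remain.
Put 17 m³ in container 6; 16 m³ remain.
Put 17 m³ in container 7; 33 m³ remain.
Put 17 m³ in container 7; 16 m³ remain.
Put 17 m³ in container 8; 33 m³ remain.
Put 17 m³ in container 8; 16 m³ remain.
Put 16 m³ in container 6; 0 m³ remain.
8 containers × 50 m³ = 400 m³; used 311 m³; unused 89 m³.

89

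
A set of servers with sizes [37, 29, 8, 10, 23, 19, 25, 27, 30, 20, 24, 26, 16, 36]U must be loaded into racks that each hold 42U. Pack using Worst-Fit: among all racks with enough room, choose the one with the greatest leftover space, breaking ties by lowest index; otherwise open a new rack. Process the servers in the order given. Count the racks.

37U → rack 1 (remaining 5U)
29U → rack 2 (remaining 13U)
8U → rack 2 (remaining 5U)
10U → rack 3 (remaining 32U)
23U → rack 3 (remaining 9U)
19U → rack 4 (remaining 23U)
25U → rack 5 (remaining 17U)
27U → rack 6 (remaining 15U)
30U → rack 7 (remaining 12U)
20U → rack 4 (remaining 3U)
24U → rack 8 (remaining 18U)
26U → rack 9 (remaining 16U)
16U → rack 8 (remaining 2U)
36U → rack 10 (remaining 6U)
Final racks: [37] [29,8] [10,23] [19,20] [25] [27] [30] [24,16] [26] [36].

10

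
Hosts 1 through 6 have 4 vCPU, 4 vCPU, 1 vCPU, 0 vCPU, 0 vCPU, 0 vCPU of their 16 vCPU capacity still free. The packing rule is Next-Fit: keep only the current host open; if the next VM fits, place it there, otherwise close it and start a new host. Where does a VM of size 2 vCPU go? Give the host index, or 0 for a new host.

0

Next-Fit only looks at host 6, which has 0 vCPU free.
2 vCPU does not fit, so a new host is opened.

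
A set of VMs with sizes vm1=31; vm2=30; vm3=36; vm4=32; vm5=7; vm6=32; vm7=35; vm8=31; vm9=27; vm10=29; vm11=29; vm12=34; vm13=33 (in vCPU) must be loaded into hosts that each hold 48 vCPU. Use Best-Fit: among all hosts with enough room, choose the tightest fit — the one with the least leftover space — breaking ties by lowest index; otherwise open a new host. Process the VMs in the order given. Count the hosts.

12 hosts

host 1: place vm1 (31 vCPU), 17 vCPU left
host 2: place vm2 (30 vCPU), 18 vCPU left
host 3: place vm3 (36 vCPU), 12 vCPU left
host 4: place vm4 (32 vCPU), 16 vCPU left
host 3: place vm5 (7 vCPU), 5 vCPU left
host 5: place vm6 (32 vCPU), 16 vCPU left
host 6: place vm7 (35 vCPU), 13 vCPU left
host 7: place vm8 (31 vCPU), 17 vCPU left
host 8: place vm9 (27 vCPU), 21 vCPU left
host 9: place vm10 (29 vCPU), 19 vCPU left
host 10: place vm11 (29 vCPU), 19 vCPU left
host 11: place vm12 (34 vCPU), 14 vCPU left
host 12: place vm13 (33 vCPU), 15 vCPU left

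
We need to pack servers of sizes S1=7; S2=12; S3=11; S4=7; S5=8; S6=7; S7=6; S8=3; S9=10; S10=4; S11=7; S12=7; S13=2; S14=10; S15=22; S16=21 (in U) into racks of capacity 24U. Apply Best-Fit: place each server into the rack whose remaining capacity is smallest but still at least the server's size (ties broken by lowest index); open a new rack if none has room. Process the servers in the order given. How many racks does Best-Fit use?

rack 1: place S1 (7U), 17U left
rack 1: place S2 (12U), 5U left
rack 2: place S3 (11U), 13U left
rack 2: place S4 (7U), 6U left
rack 3: place S5 (8U), 16U left
rack 3: place S6 (7U), 9U left
rack 2: place S7 (6U), 0U left
rack 1: place S8 (3U), 2U left
rack 4: place S9 (10U), 14U left
rack 3: place S10 (4U), 5U left
rack 4: place S11 (7U), 7U left
rack 4: place S12 (7U), 0U left
rack 1: place S13 (2U), 0U left
rack 5: place S14 (10U), 14U left
rack 6: place S15 (22U), 2U left
rack 7: place S16 (21U), 3U left

7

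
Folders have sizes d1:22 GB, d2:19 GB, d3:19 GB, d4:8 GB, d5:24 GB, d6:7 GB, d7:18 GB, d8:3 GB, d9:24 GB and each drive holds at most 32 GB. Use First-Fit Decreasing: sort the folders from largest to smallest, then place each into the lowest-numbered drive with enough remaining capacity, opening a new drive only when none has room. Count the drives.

6

Sorted descending: 24, 24, 22, 19, 19, 18, 8, 7, 3.
24 GB → drive 1 (remaining 8 GB)
24 GB → drive 2 (remaining 8 GB)
22 GB → drive 3 (remaining 10 GB)
19 GB → drive 4 (remaining 13 GB)
19 GB → drive 5 (remaining 13 GB)
18 GB → drive 6 (remaining 14 GB)
8 GB → drive 1 (remaining 0 GB)
7 GB → drive 2 (remaining 1 GB)
3 GB → drive 3 (remaining 7 GB)
Final drives: [24,8] [24,7] [22,3] [19] [19] [18].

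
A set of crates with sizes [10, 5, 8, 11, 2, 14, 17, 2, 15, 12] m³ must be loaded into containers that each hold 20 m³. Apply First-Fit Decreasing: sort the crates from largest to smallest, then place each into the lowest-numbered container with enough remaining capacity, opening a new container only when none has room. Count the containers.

6 containers

Sorted descending: 17, 15, 14, 12, 11, 10, 8, 5, 2, 2.
container 1: place 17 m³, 3 m³ left
container 2: place 15 m³, 5 m³ left
container 3: place 14 m³, 6 m³ left
container 4: place 12 m³, 8 m³ left
container 5: place 11 m³, 9 m³ left
container 6: place 10 m³, 10 m³ left
container 4: place 8 m³, 0 m³ left
container 2: place 5 m³, 0 m³ left
container 1: place 2 m³, 1 m³ left
container 3: place 2 m³, 4 m³ left
Final containers: [17,2] [15,5] [14,2] [12,8] [11] [10].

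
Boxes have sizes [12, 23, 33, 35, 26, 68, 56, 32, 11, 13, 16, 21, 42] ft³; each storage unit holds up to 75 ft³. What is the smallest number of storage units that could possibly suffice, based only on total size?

6 storage units

Total size = 12 + 23 + 33 + 35 + 26 + 68 + 56 + 32 + 11 + 13 + 16 + 21 + 42 = 388 ft³.
⌈388 / 75⌉ = 6.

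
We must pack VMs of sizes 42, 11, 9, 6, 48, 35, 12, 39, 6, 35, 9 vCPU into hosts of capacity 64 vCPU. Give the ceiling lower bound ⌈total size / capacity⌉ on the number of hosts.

Total size = 42 + 11 + 9 + 6 + 48 + 35 + 12 + 39 + 6 + 35 + 9 = 252 vCPU.
⌈252 / 64⌉ = 4.

4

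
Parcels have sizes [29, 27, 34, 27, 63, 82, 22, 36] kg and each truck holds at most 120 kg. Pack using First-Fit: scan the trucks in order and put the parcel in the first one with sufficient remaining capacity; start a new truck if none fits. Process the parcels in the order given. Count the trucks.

29 kg → truck 1 (remaining 91 kg)
27 kg → truck 1 (remaining 64 kg)
34 kg → truck 1 (remaining 30 kg)
27 kg → truck 1 (remaining 3 kg)
63 kg → truck 2 (remaining 57 kg)
82 kg → truck 3 (remaining 38 kg)
22 kg → truck 2 (remaining 35 kg)
36 kg → truck 3 (remaining 2 kg)
Final trucks: [29,27,34,27] [63,22] [82,36].

3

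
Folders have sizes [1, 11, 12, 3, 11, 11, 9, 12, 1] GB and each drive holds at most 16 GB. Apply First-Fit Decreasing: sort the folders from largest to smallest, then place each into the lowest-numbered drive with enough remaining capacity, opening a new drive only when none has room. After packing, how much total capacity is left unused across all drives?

Sorted descending: 12, 12, 11, 11, 11, 9, 3, 1, 1.
drive 1: place 12 GB, 4 GB left
drive 2: place 12 GB, 4 GB left
drive 3: place 11 GB, 5 GB left
drive 4: place 11 GB, 5 GB left
drive 5: place 11 GB, 5 GB left
drive 6: place 9 GB, 7 GB left
drive 1: place 3 GB, 1 GB left
drive 1: place 1 GB, 0 GB left
drive 2: place 1 GB, 3 GB left
6 drives × 16 GB = 96 GB; used 71 GB; unused 25 GB.

25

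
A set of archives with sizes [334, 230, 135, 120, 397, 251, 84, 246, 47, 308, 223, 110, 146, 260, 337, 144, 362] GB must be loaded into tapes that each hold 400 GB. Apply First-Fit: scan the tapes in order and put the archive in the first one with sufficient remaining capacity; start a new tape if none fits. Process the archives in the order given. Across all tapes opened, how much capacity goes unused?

tape 1: place 334 GB, 66 GB left
tape 2: place 230 GB, 170 GB left
tape 2: place 135 GB, 35 GB left
tape 3: place 120 GB, 280 GB left
tape 4: place 397 GB, 3 GB left
tape 3: place 251 GB, 29 GB left
tape 5: place 84 GB, 316 GB left
tape 5: place 246 GB, 70 GB left
tape 1: place 47 GB, 19 GB left
tape 6: place 308 GB, 92 GB left
tape 7: place 223 GB, 177 GB left
tape 7: place 110 GB, 67 GB left
tape 8: place 146 GB, 254 GB left
tape 9: place 260 GB, 140 GB left
tape 10: place 337 GB, 63 GB left
tape 8: place 144 GB, 110 GB left
tape 11: place 362 GB, 38 GB left
11 tapes × 400 GB = 4400 GB; used 3734 GB; unused 666 GB.

666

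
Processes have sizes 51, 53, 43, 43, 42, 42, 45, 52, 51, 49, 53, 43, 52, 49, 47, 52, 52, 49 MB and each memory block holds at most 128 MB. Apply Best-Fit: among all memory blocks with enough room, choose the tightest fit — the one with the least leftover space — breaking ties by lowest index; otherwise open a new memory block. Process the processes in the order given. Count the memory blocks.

9 memory blocks

memory block 1: place 51 MB, 77 MB left
memory block 1: place 53 MB, 24 MB left
memory block 2: place 43 MB, 85 MB left
memory block 2: place 43 MB, 42 MB left
memory block 2: place 42 MB, 0 MB left
memory block 3: place 42 MB, 86 MB left
memory block 3: place 45 MB, 41 MB left
memory block 4: place 52 MB, 76 MB left
memory block 4: place 51 MB, 25 MB left
memory block 5: place 49 MB, 79 MB left
memory block 5: place 53 MB, 26 MB left
memory block 6: place 43 MB, 85 MB left
memory block 6: place 52 MB, 33 MB left
memory block 7: place 49 MB, 79 MB left
memory block 7: place 47 MB, 32 MB left
memory block 8: place 52 MB, 76 MB left
memory block 8: place 52 MB, 24 MB left
memory block 9: place 49 MB, 79 MB left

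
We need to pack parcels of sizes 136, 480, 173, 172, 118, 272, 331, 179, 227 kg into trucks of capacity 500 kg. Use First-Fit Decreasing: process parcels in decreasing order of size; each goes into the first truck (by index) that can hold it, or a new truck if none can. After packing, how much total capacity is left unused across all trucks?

412

Sorted descending: 480, 331, 272, 227, 179, 173, 172, 136, 118.
480 kg → truck 1 (remaining 20 kg)
331 kg → truck 2 (remaining 169 kg)
272 kg → truck 3 (remaining 228 kg)
227 kg → truck 3 (remaining 1 kg)
179 kg → truck 4 (remaining 321 kg)
173 kg → truck 4 (remaining 148 kg)
172 kg → truck 5 (remaining 328 kg)
136 kg → truck 2 (remaining 33 kg)
118 kg → truck 4 (remaining 30 kg)
5 trucks × 500 kg = 2500 kg; used 2088 kg; unused 412 kg.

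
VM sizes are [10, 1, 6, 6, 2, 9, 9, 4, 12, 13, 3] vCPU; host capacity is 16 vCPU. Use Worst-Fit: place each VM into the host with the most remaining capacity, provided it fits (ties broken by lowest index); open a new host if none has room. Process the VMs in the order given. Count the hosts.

10 vCPU → host 1 (remaining 6 vCPU)
1 vCPU → host 1 (remaining 5 vCPU)
6 vCPU → host 2 (remaining 10 vCPU)
6 vCPU → host 2 (remaining 4 vCPU)
2 vCPU → host 1 (remaining 3 vCPU)
9 vCPU → host 3 (remaining 7 vCPU)
9 vCPU → host 4 (remaining 7 vCPU)
4 vCPU → host 3 (remaining 3 vCPU)
12 vCPU → host 5 (remaining 4 vCPU)
13 vCPU → host 6 (remaining 3 vCPU)
3 vCPU → host 4 (remaining 4 vCPU)
Final hosts: [10,1,2] [6,6] [9,4] [9,3] [12] [13].

6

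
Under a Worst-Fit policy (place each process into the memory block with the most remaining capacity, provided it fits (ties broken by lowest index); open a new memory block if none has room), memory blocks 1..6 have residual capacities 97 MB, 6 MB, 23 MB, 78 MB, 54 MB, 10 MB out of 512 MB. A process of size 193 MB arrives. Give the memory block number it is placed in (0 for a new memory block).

No memory block has ≥ 193 MB free, so a new memory block is opened.

0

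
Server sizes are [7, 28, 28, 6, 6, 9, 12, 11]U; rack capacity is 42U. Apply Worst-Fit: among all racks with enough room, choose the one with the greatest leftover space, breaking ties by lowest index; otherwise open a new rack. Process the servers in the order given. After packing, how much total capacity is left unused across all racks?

rack 1: place 7U, 35U left
rack 1: place 28U, 7U left
rack 2: place 28U, 14U left
rack 2: place 6U, 8U left
rack 2: place 6U, 2U left
rack 3: place 9U, 33U left
rack 3: place 12U, 21U left
rack 3: place 11U, 10U left
3 racks × 42U = 126U; used 107U; unused 19U.

19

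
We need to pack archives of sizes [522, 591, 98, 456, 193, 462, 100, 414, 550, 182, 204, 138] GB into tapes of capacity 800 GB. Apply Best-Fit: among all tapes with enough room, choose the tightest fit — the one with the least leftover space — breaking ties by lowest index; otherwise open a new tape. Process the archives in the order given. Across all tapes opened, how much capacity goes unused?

890

tape 1: place 522 GB, 278 GB left
tape 2: place 591 GB, 209 GB left
tape 2: place 98 GB, 111 GB left
tape 3: place 456 GB, 344 GB left
tape 1: place 193 GB, 85 GB left
tape 4: place 462 GB, 338 GB left
tape 2: place 100 GB, 11 GB left
tape 5: place 414 GB, 386 GB left
tape 6: place 550 GB, 250 GB left
tape 6: place 182 GB, 68 GB left
tape 4: place 204 GB, 134 GB left
tape 3: place 138 GB, 206 GB left
6 tapes × 800 GB = 4800 GB; used 3910 GB; unused 890 GB.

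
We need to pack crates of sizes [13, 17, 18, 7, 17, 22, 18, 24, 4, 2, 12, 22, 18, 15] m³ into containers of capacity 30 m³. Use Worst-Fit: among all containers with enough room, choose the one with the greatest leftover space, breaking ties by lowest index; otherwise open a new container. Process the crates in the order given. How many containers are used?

9 containers

Put 13 m³ in container 1; 17 m³ remain.
Put 17 m³ in container 1; 0 m³ remain.
Put 18 m³ in container 2; 12 m³ remain.
Put 7 m³ in container 2; 5 m³ remain.
Put 17 m³ in container 3; 13 m³ remain.
Put 22 m³ in container 4; 8 m³ remain.
Put 18 m³ in container 5; 12 m³ remain.
Put 24 m³ in container 6; 6 m³ remain.
Put 4 m³ in container 3; 9 m³ remain.
Put 2 m³ in container 5; 10 m³ remain.
Put 12 m³ in container 7; 18 m³ remain.
Put 22 m³ in container 8; 8 m³ remain.
Put 18 m³ in container 7; 0 m³ remain.
Put 15 m³ in container 9; 15 m³ remain.
Final containers: [13,17] [18,7] [17,4] [22] [18,2] [24] [12,18] [22] [15].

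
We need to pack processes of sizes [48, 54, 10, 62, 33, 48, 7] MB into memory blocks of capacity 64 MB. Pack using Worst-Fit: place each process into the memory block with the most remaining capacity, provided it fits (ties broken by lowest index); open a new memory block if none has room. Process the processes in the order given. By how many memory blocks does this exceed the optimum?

Worst-Fit: [48,10] [54] [62] [33,7] [48] → 5 memory blocks.
Total size 262 MB; any packing needs at least ⌈262/64⌉ = 5 memory blocks.
So 5 is already optimal.

0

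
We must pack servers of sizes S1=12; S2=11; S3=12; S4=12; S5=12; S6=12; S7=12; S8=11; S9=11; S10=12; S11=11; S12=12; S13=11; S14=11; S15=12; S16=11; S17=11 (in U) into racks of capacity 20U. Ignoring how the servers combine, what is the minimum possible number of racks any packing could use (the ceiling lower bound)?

Total size = 12 + 11 + 12 + 12 + 12 + 12 + 12 + 11 + 11 + 12 + 11 + 12 + 11 + 11 + 12 + 11 + 11 = 196U.
⌈196 / 20⌉ = 10.

10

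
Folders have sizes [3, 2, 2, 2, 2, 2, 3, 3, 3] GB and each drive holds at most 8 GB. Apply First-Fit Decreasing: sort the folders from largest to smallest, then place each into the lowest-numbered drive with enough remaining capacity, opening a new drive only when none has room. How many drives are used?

3

Sorted descending: 3, 3, 3, 3, 2, 2, 2, 2, 2.
3 GB → drive 1 (remaining 5 GB)
3 GB → drive 1 (remaining 2 GB)
3 GB → drive 2 (remaining 5 GB)
3 GB → drive 2 (remaining 2 GB)
2 GB → drive 1 (remaining 0 GB)
2 GB → drive 2 (remaining 0 GB)
2 GB → drive 3 (remaining 6 GB)
2 GB → drive 3 (remaining 4 GB)
2 GB → drive 3 (remaining 2 GB)
Final drives: [3,3,2] [3,3,2] [2,2,2].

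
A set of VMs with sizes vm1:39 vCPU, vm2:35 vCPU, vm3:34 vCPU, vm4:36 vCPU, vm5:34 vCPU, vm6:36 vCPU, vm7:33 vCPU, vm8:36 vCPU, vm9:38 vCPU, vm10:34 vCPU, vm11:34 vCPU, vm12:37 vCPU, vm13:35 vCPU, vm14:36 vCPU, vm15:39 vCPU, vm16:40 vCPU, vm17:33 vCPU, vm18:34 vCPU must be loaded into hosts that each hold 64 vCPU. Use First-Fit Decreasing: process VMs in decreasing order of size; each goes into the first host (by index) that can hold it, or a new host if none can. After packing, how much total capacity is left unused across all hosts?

Sorted descending: 40, 39, 39, 38, 37, 36, 36, 36, 36, 35, 35, 34, 34, 34, 34, 34, 33, 33.
Put 40 vCPU in host 1; 24 vCPU remain.
Put 39 vCPU in host 2; 25 vCPU remain.
Put 39 vCPU in host 3; 25 vCPU remain.
Put 38 vCPU in host 4; 26 vCPU remain.
Put 37 vCPU in host 5; 27 vCPU remain.
Put 36 vCPU in host 6; 28 vCPU remain.
Put 36 vCPU in host 7; 28 vCPU remain.
Put 36 vCPU in host 8; 28 vCPU remain.
Put 36 vCPU in host 9; 28 vCPU remain.
Put 35 vCPU in host 10; 29 vCPU remain.
Put 35 vCPU in host 11; 29 vCPU remain.
Put 34 vCPU in host 12; 30 vCPU remain.
Put 34 vCPU in host 13; 30 vCPU remain.
Put 34 vCPU in host 14; 30 vCPU remain.
Put 34 vCPU in host 15; 30 vCPU remain.
Put 34 vCPU in host 16; 30 vCPU remain.
Put 33 vCPU in host 17; 31 vCPU remain.
Put 33 vCPU in host 18; 31 vCPU remain.
18 hosts × 64 vCPU = 1152 vCPU; used 643 vCPU; unused 509 vCPU.

509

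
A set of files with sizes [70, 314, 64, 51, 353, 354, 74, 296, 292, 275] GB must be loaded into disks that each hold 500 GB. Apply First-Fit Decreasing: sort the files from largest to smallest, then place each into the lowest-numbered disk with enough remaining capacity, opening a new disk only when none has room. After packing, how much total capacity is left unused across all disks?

Sorted descending: 354, 353, 314, 296, 292, 275, 74, 70, 64, 51.
Put 354 GB in disk 1; 146 GB remain.
Put 353 GB in disk 2; 147 GB remain.
Put 314 GB in disk 3; 186 GB remain.
Put 296 GB in disk 4; 204 GB remain.
Put 292 GB in disk 5; 208 GB remain.
Put 275 GB in disk 6; 225 GB remain.
Put 74 GB in disk 1; 72 GB remain.
Put 70 GB in disk 1; 2 GB remain.
Put 64 GB in disk 2; 83 GB remain.
Put 51 GB in disk 2; 32 GB remain.
6 disks × 500 GB = 3000 GB; used 2143 GB; unused 857 GB.

857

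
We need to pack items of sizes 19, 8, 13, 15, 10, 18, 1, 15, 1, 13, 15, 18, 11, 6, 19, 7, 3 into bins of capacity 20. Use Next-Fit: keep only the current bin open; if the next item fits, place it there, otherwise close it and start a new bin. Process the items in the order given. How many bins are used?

Put 19 in bin 1; 1 remain.
Put 8 in bin 2; 12 remain.
Put 13 in bin 3; 7 remain.
Put 15 in bin 4; 5 remain.
Put 10 in bin 5; 10 remain.
Put 18 in bin 6; 2 remain.
Put 1 in bin 6; 1 remain.
Put 15 in bin 7; 5 remain.
Put 1 in bin 7; 4 remain.
Put 13 in bin 8; 7 remain.
Put 15 in bin 9; 5 remain.
Put 18 in bin 10; 2 remain.
Put 11 in bin 11; 9 remain.
Put 6 in bin 11; 3 remain.
Put 19 in bin 12; 1 remain.
Put 7 in bin 13; 13 remain.
Put 3 in bin 13; 10 remain.
Final bins: [19] [8] [13] [15] [10] [18,1] [15,1] [13] [15] [18] [11,6] [19] [7,3].

13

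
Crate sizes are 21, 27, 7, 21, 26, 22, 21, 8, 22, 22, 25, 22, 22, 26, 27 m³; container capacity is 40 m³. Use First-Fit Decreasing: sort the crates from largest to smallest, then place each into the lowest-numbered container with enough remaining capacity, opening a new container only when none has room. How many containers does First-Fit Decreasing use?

Sorted descending: 27, 27, 26, 26, 25, 22, 22, 22, 22, 22, 21, 21, 21, 8, 7.
Put 27 m³ in container 1; 13 m³ remain.
Put 27 m³ in container 2; 13 m³ remain.
Put 26 m³ in container 3; 14 m³ remain.
Put 26 m³ in container 4; 14 m³ remain.
Put 25 m³ in container 5; 15 m³ remain.
Put 22 m³ in container 6; 18 m³ remain.
Put 22 m³ in container 7; 18 m³ remain.
Put 22 m³ in container 8; 18 m³ remain.
Put 22 m³ in container 9; 18 m³ remain.
Put 22 m³ in container 10; 18 m³ remain.
Put 21 m³ in container 11; 19 m³ remain.
Put 21 m³ in container 12; 19 m³ remain.
Put 21 m³ in container 13; 19 m³ remain.
Put 8 m³ in container 1; 5 m³ remain.
Put 7 m³ in container 2; 6 m³ remain.

13 containers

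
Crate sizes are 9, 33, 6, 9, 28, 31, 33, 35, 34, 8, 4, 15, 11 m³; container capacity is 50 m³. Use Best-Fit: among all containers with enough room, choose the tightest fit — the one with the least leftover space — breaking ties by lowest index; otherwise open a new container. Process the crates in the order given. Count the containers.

6 containers

9 m³ → container 1 (remaining 41 m³)
33 m³ → container 1 (remaining 8 m³)
6 m³ → container 1 (remaining 2 m³)
9 m³ → container 2 (remaining 41 m³)
28 m³ → container 2 (remaining 13 m³)
31 m³ → container 3 (remaining 19 m³)
33 m³ → container 4 (remaining 17 m³)
35 m³ → container 5 (remaining 15 m³)
34 m³ → container 6 (remaining 16 m³)
8 m³ → container 2 (remaining 5 m³)
4 m³ → container 2 (remaining 1 m³)
15 m³ → container 5 (remaining 0 m³)
11 m³ → container 6 (remaining 5 m³)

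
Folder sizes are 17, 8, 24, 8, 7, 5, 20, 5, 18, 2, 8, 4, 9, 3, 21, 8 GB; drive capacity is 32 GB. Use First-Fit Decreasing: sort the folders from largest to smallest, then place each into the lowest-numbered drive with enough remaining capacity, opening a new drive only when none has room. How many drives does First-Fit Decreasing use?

Sorted descending: 24, 21, 20, 18, 17, 9, 8, 8, 8, 8, 7, 5, 5, 4, 3, 2.
drive 1: place 24 GB, 8 GB left
drive 2: place 21 GB, 11 GB left
drive 3: place 20 GB, 12 GB left
drive 4: place 18 GB, 14 GB left
drive 5: place 17 GB, 15 GB left
drive 2: place 9 GB, 2 GB left
drive 1: place 8 GB, 0 GB left
drive 3: place 8 GB, 4 GB left
drive 4: place 8 GB, 6 GB left
drive 5: place 8 GB, 7 GB left
drive 5: place 7 GB, 0 GB left
drive 4: place 5 GB, 1 GB left
drive 6: place 5 GB, 27 GB left
drive 3: place 4 GB, 0 GB left
drive 6: place 3 GB, 24 GB left
drive 2: place 2 GB, 0 GB left

6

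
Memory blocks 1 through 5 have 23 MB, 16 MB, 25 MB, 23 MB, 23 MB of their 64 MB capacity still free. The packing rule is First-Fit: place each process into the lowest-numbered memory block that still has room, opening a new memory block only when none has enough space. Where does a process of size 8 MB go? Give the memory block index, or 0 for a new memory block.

1

Memory blocks with room: memory block 1 (23 MB), memory block 2 (16 MB), memory block 3 (25 MB), memory block 4 (23 MB), memory block 5 (23 MB).
The first with room is memory block 1.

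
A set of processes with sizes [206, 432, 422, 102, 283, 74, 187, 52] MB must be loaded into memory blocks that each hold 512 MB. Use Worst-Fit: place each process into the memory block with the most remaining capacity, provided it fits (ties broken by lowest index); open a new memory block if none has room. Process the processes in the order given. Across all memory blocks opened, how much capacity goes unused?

290

206 MB → memory block 1 (remaining 306 MB)
432 MB → memory block 2 (remaining 80 MB)
422 MB → memory block 3 (remaining 90 MB)
102 MB → memory block 1 (remaining 204 MB)
283 MB → memory block 4 (remaining 229 MB)
74 MB → memory block 4 (remaining 155 MB)
187 MB → memory block 1 (remaining 17 MB)
52 MB → memory block 4 (remaining 103 MB)
4 memory blocks × 512 MB = 2048 MB; used 1758 MB; unused 290 MB.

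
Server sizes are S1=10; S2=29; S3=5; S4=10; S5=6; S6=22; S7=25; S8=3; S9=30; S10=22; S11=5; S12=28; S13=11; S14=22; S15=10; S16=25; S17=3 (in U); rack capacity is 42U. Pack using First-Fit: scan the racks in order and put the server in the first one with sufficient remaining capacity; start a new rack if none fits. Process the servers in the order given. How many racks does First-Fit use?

9

Put S1 (10U) in rack 1; 32U remain.
Put S2 (29U) in rack 1; 3U remain.
Put S3 (5U) in rack 2; 37U remain.
Put S4 (10U) in rack 2; 27U remain.
Put S5 (6U) in rack 2; 21U remain.
Put S6 (22U) in rack 3; 20U remain.
Put S7 (25U) in rack 4; 17U remain.
Put S8 (3U) in rack 1; 0U remain.
Put S9 (30U) in rack 5; 12U remain.
Put S10 (22U) in rack 6; 20U remain.
Put S11 (5U) in rack 2; 16U remain.
Put S12 (28U) in rack 7; 14U remain.
Put S13 (11U) in rack 2; 5U remain.
Put S14 (22U) in rack 8; 20U remain.
Put S15 (10U) in rack 3; 10U remain.
Put S16 (25U) in rack 9; 17U remain.
Put S17 (3U) in rack 2; 2U remain.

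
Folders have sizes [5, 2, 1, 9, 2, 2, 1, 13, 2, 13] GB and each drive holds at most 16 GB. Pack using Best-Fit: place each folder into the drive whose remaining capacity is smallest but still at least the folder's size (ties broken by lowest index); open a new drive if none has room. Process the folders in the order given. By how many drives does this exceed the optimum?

0

Best-Fit: [5,2,1] [9,2,2,1,2] [13] [13] → 4 drives.
Total size 50 GB; any packing needs at least ⌈50/16⌉ = 4 drives.
So 4 is already optimal.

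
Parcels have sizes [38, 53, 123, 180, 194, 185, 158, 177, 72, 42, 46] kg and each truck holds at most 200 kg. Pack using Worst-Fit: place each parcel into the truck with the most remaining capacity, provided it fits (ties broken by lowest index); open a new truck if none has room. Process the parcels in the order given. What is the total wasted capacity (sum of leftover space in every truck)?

38 kg → truck 1 (remaining 162 kg)
53 kg → truck 1 (remaining 109 kg)
123 kg → truck 2 (remaining 77 kg)
180 kg → truck 3 (remaining 20 kg)
194 kg → truck 4 (remaining 6 kg)
185 kg → truck 5 (remaining 15 kg)
158 kg → truck 6 (remaining 42 kg)
177 kg → truck 7 (remaining 23 kg)
72 kg → truck 1 (remaining 37 kg)
42 kg → truck 2 (remaining 35 kg)
46 kg → truck 8 (remaining 154 kg)
8 trucks × 200 kg = 1600 kg; used 1268 kg; unused 332 kg.

332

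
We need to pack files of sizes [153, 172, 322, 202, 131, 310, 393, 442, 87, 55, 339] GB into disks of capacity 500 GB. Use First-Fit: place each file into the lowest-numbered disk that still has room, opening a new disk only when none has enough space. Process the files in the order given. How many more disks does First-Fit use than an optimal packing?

1

First-Fit: [153,172,131] [322,87,55] [202] [310] [393] [442] [339] → 7 disks.
Total size 2606 GB; any packing needs at least ⌈2606/500⌉ = 6 disks.
An optimal packing achieves that bound: [442,55] [393,87] [339,153] [322,172] [310,131] [202] → 6 disks.
Excess: 7 − 6 = 1.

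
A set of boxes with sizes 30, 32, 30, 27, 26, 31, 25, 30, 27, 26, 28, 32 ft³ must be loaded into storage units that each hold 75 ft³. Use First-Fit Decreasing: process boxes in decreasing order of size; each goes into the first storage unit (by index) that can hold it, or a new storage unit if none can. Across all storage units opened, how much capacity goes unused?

Sorted descending: 32, 32, 31, 30, 30, 30, 28, 27, 27, 26, 26, 25.
storage unit 1: place 32 ft³, 43 ft³ left
storage unit 1: place 32 ft³, 11 ft³ left
storage unit 2: place 31 ft³, 44 ft³ left
storage unit 2: place 30 ft³, 14 ft³ left
storage unit 3: place 30 ft³, 45 ft³ left
storage unit 3: place 30 ft³, 15 ft³ left
storage unit 4: place 28 ft³, 47 ft³ left
storage unit 4: place 27 ft³, 20 ft³ left
storage unit 5: place 27 ft³, 48 ft³ left
storage unit 5: place 26 ft³, 22 ft³ left
storage unit 6: place 26 ft³, 49 ft³ left
storage unit 6: place 25 ft³, 24 ft³ left
6 storage units × 75 ft³ = 450 ft³; used 344 ft³; unused 106 ft³.

106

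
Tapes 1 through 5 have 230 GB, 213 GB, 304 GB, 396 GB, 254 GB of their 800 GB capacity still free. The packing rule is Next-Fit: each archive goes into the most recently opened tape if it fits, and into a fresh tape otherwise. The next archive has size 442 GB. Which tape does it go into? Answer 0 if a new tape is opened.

0

Next-Fit only looks at tape 5, which has 254 GB free.
442 GB does not fit, so a new tape is opened.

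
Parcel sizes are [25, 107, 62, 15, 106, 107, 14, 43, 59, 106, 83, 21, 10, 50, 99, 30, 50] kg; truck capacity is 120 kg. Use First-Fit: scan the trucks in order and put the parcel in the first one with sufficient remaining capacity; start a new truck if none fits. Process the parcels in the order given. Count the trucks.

truck 1: place 25 kg, 95 kg left
truck 2: place 107 kg, 13 kg left
truck 1: place 62 kg, 33 kg left
truck 1: place 15 kg, 18 kg left
truck 3: place 106 kg, 14 kg left
truck 4: place 107 kg, 13 kg left
truck 1: place 14 kg, 4 kg left
truck 5: place 43 kg, 77 kg left
truck 5: place 59 kg, 18 kg left
truck 6: place 106 kg, 14 kg left
truck 7: place 83 kg, 37 kg left
truck 7: place 21 kg, 16 kg left
truck 2: place 10 kg, 3 kg left
truck 8: place 50 kg, 70 kg left
truck 9: place 99 kg, 21 kg left
truck 8: place 30 kg, 40 kg left
truck 10: place 50 kg, 70 kg left

10 trucks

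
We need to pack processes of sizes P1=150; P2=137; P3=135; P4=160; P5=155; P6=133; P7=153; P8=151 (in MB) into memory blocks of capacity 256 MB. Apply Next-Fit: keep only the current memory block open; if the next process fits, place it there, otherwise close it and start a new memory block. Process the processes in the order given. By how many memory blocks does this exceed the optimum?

Next-Fit: [150] [137] [135] [160] [155] [133] [153] [151] → 8 memory blocks.
8 processes exceed 128 MB (half the capacity), and no two of those can share a memory block, so at least 8 memory blocks are needed.
So 8 is already optimal.

0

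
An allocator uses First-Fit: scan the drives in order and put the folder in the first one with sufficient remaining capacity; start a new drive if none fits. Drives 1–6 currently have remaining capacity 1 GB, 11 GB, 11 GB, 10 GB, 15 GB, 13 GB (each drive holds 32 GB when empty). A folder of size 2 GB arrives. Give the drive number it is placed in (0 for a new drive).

2

Drives with room: drive 2 (11 GB), drive 3 (11 GB), drive 4 (10 GB), drive 5 (15 GB), drive 6 (13 GB).
The first with room is drive 2.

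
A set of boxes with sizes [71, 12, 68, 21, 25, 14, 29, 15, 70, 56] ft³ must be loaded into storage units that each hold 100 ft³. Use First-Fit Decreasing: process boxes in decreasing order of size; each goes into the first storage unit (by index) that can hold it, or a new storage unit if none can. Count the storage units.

Sorted descending: 71, 70, 68, 56, 29, 25, 21, 15, 14, 12.
Put 71 ft³ in storage unit 1; 29 ft³ remain.
Put 70 ft³ in storage unit 2; 30 ft³ remain.
Put 68 ft³ in storage unit 3; 32 ft³ remain.
Put 56 ft³ in storage unit 4; 44 ft³ remain.
Put 29 ft³ in storage unit 1; 0 ft³ remain.
Put 25 ft³ in storage unit 2; 5 ft³ remain.
Put 21 ft³ in storage unit 3; 11 ft³ remain.
Put 15 ft³ in storage unit 4; 29 ft³ remain.
Put 14 ft³ in storage unit 4; 15 ft³ remain.
Put 12 ft³ in storage unit 4; 3 ft³ remain.

4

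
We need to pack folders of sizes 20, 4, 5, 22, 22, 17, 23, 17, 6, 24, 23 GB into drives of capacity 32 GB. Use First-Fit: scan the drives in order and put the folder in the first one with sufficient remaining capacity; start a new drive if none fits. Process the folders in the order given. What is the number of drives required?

8

20 GB → drive 1 (remaining 12 GB)
4 GB → drive 1 (remaining 8 GB)
5 GB → drive 1 (remaining 3 GB)
22 GB → drive 2 (remaining 10 GB)
22 GB → drive 3 (remaining 10 GB)
17 GB → drive 4 (remaining 15 GB)
23 GB → drive 5 (remaining 9 GB)
17 GB → drive 6 (remaining 15 GB)
6 GB → drive 2 (remaining 4 GB)
24 GB → drive 7 (remaining 8 GB)
23 GB → drive 8 (remaining 9 GB)
Final drives: [20,4,5] [22,6] [22] [17] [23] [17] [24] [23].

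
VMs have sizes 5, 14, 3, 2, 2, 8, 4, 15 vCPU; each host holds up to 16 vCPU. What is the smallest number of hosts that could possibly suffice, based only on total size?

Total size = 5 + 14 + 3 + 2 + 2 + 8 + 4 + 15 = 53 vCPU.
⌈53 / 16⌉ = 4.

4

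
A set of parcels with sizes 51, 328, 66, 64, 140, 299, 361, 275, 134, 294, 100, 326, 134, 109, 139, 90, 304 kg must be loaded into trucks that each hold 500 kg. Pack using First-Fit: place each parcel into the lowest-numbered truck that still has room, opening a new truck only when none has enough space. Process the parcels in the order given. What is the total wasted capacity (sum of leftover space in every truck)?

786

truck 1: place 51 kg, 449 kg left
truck 1: place 328 kg, 121 kg left
truck 1: place 66 kg, 55 kg left
truck 2: place 64 kg, 436 kg left
truck 2: place 140 kg, 296 kg left
truck 3: place 299 kg, 201 kg left
truck 4: place 361 kg, 139 kg left
truck 2: place 275 kg, 21 kg left
truck 3: place 134 kg, 67 kg left
truck 5: place 294 kg, 206 kg left
truck 4: place 100 kg, 39 kg left
truck 6: place 326 kg, 174 kg left
truck 5: place 134 kg, 72 kg left
truck 6: place 109 kg, 65 kg left
truck 7: place 139 kg, 361 kg left
truck 7: place 90 kg, 271 kg left
truck 8: place 304 kg, 196 kg left
8 trucks × 500 kg = 4000 kg; used 3214 kg; unused 786 kg.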